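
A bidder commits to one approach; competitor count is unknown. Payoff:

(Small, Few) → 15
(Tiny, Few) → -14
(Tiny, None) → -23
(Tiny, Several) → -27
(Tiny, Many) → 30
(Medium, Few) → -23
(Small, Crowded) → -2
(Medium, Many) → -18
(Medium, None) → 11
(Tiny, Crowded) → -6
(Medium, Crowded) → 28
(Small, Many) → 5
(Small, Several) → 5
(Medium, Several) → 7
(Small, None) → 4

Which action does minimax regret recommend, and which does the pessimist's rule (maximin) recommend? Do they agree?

Column bests: None=11, Few=15, Several=7, Many=30, Crowded=28.
Tiny regrets: 34, 29, 34, 0, 34 → max 34
Small regrets: 7, 0, 2, 25, 30 → max 30
Medium regrets: 0, 38, 0, 48, 0 → max 48
Smallest max regret = 30 → Small.
Row minima: Tiny=-27, Small=-2, Medium=-23
Best worst-case = -2 → Small.

minimax regret → Small; maximin → Small (agree)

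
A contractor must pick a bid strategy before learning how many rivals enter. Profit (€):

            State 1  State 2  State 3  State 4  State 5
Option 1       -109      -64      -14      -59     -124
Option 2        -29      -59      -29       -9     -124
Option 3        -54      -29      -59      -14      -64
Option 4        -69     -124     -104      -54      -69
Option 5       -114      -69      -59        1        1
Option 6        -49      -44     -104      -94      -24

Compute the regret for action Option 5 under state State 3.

45

Best payoff under State 3 is -14.
Regret = -14 − (-59) = 45.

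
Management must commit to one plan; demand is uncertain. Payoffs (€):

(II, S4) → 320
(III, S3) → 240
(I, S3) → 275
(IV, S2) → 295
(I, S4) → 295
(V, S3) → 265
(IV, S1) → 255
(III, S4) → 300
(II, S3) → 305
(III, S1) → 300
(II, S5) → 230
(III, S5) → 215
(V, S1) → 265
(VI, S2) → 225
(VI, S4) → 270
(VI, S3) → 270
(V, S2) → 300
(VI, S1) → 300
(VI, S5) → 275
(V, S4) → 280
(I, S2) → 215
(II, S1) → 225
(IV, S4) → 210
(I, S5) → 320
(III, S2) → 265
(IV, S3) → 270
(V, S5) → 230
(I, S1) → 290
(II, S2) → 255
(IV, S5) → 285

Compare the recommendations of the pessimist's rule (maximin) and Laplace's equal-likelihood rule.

maximin → V; laplace → I (disagree)

Row minima: I=215, II=225, III=215, IV=210, V=230, VI=225
Best worst-case = 230 → V.
Row averages: I=279, II=267, III=264, IV=263, V=268, VI=268
Highest average = 279 → I.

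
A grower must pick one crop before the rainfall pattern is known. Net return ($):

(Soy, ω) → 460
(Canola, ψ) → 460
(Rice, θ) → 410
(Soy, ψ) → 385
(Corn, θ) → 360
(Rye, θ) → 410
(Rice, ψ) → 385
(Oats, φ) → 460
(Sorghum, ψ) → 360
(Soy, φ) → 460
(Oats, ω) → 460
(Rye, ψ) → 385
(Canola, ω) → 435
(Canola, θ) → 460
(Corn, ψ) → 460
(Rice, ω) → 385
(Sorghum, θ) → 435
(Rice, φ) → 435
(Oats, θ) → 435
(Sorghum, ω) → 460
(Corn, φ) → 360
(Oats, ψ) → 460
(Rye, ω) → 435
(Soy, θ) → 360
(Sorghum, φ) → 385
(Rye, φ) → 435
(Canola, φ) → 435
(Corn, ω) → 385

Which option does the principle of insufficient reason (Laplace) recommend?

Oats

Row averages: Soy=416.25, Corn=391.25, Canola=447.5, Oats=453.75, Rye=416.25, Sorghum=410, Rice=403.75
Highest average = 453.75 → Oats.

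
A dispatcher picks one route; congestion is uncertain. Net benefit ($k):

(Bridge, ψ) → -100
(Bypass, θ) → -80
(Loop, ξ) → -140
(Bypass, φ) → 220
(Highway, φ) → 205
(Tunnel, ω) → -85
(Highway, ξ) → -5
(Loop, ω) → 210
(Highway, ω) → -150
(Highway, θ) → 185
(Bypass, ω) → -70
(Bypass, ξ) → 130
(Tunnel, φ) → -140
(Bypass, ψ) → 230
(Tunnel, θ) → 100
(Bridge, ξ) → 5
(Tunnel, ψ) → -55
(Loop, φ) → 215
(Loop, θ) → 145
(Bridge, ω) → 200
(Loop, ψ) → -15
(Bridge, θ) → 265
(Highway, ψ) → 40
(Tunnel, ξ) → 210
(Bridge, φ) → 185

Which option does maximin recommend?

Bypass

Row minima: Loop=-140, Bypass=-80, Highway=-150, Bridge=-100, Tunnel=-140
Best worst-case = -80 → Bypass.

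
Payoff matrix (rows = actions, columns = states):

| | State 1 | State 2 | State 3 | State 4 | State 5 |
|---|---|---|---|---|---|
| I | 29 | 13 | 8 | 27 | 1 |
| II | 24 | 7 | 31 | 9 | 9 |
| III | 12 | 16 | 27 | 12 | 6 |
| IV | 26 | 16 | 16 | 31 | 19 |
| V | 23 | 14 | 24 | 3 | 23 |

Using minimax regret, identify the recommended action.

IV

Column bests: State 1=29, State 2=16, State 3=31, State 4=31, State 5=23.
I regrets: 0, 3, 23, 4, 22 → max 23
II regrets: 5, 9, 0, 22, 14 → max 22
III regrets: 17, 0, 4, 19, 17 → max 19
IV regrets: 3, 0, 15, 0, 4 → max 15
V regrets: 6, 2, 7, 28, 0 → max 28
Smallest max regret = 15 → IV.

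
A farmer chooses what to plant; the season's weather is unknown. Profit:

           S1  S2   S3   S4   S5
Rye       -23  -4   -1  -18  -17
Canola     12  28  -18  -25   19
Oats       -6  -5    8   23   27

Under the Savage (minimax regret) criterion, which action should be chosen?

Column bests: S1=12, S2=28, S3=8, S4=23, S5=27.
Rye regrets: 35, 32, 9, 41, 44 → max 44
Canola regrets: 0, 0, 26, 48, 8 → max 48
Oats regrets: 18, 33, 0, 0, 0 → max 33
Smallest max regret = 33 → Oats.

Oats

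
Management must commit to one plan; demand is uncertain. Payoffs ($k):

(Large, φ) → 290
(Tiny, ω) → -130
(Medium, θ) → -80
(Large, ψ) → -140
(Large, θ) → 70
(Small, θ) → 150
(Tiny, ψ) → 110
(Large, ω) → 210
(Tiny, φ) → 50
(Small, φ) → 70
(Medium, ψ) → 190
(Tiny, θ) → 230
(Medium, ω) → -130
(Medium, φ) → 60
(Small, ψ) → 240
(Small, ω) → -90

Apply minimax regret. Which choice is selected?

Small

Column bests: θ=230, φ=290, ψ=240, ω=210.
Tiny regrets: 0, 240, 130, 340 → max 340
Small regrets: 80, 220, 0, 300 → max 300
Medium regrets: 310, 230, 50, 340 → max 340
Large regrets: 160, 0, 380, 0 → max 380
Smallest max regret = 300 → Small.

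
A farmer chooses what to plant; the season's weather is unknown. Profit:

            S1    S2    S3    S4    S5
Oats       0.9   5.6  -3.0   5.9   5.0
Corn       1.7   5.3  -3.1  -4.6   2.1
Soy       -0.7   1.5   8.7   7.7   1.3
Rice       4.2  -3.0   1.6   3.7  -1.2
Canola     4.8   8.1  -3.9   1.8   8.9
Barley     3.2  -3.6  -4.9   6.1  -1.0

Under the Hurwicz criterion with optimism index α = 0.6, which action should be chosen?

Oats: 0.6·5.9 + 0.4·(-3.0) = 2.34
Corn: 0.6·5.3 + 0.4·(-4.6) = 1.34
Soy: 0.6·8.7 + 0.4·(-0.7) = 4.94
Rice: 0.6·4.2 + 0.4·(-3.0) = 1.32
Canola: 0.6·8.9 + 0.4·(-3.9) = 3.78
Barley: 0.6·6.1 + 0.4·(-4.9) = 1.7
Highest Hurwicz score = 4.94 → Soy.

Soy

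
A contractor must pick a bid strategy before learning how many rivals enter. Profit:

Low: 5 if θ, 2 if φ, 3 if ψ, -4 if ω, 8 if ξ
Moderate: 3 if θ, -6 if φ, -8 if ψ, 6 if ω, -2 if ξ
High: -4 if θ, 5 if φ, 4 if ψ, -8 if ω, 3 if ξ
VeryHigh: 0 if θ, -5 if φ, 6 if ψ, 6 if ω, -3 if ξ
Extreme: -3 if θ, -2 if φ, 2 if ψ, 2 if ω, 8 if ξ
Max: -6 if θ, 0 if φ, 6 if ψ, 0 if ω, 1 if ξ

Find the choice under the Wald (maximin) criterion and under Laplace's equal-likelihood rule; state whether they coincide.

Row minima: Low=-4, Moderate=-8, High=-8, VeryHigh=-5, Extreme=-3, Max=-6
Best worst-case = -3 → Extreme.
Row averages: Low=2.8, Moderate=-1.4, High=0, VeryHigh=0.8, Extreme=1.4, Max=0.2
Highest average = 2.8 → Low.

maximin → Extreme; laplace → Low (disagree)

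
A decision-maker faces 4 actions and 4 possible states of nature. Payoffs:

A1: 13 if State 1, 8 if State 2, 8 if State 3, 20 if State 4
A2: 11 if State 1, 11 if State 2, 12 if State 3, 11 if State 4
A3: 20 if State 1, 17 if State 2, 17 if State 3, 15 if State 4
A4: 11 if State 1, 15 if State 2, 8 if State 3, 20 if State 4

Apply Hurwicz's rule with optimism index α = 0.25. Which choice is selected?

A3

A1: 0.25·20 + 0.75·8 = 11
A2: 0.25·12 + 0.75·11 = 11.25
A3: 0.25·20 + 0.75·15 = 16.25
A4: 0.25·20 + 0.75·8 = 11
Highest Hurwicz score = 16.25 → A3.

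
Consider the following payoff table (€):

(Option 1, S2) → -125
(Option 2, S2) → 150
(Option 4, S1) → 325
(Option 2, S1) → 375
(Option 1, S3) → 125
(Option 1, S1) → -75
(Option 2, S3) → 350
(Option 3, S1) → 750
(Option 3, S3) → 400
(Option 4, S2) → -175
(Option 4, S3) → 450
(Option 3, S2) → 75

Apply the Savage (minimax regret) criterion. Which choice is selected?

Option 3

Column bests: S1=750, S2=150, S3=450.
Option 1 regrets: 825, 275, 325 → max 825
Option 2 regrets: 375, 0, 100 → max 375
Option 3 regrets: 0, 75, 50 → max 75
Option 4 regrets: 425, 325, 0 → max 425
Smallest max regret = 75 → Option 3.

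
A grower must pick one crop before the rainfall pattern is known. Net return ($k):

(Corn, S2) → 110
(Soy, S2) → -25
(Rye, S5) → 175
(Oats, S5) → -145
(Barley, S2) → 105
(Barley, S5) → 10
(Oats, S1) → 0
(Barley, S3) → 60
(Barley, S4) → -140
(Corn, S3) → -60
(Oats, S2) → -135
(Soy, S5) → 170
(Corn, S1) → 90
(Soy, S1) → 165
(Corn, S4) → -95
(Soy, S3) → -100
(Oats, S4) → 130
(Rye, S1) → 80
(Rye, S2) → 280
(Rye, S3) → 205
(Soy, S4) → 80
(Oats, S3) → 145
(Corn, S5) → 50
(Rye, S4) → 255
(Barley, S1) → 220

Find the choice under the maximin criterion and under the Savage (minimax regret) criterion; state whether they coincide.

maximin → Rye; minimax regret → Rye (agree)

Row minima: Rye=80, Barley=-140, Soy=-100, Oats=-145, Corn=-95
Best worst-case = 80 → Rye.
Column bests: S1=220, S2=280, S3=205, S4=255, S5=175.
Rye regrets: 140, 0, 0, 0, 0 → max 140
Barley regrets: 0, 175, 145, 395, 165 → max 395
Soy regrets: 55, 305, 305, 175, 5 → max 305
Oats regrets: 220, 415, 60, 125, 320 → max 415
Corn regrets: 130, 170, 265, 350, 125 → max 350
Smallest max regret = 140 → Rye.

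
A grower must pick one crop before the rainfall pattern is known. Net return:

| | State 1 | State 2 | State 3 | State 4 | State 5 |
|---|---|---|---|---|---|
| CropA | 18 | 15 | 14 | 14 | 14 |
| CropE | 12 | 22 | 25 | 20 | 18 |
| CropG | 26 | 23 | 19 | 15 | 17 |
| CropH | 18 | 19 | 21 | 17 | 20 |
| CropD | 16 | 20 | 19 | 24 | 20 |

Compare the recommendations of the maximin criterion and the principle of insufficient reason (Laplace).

maximin → CropH; laplace → CropG (disagree)

Row minima: CropA=14, CropE=12, CropG=15, CropH=17, CropD=16
Best worst-case = 17 → CropH.
Row averages: CropA=15, CropE=19.4, CropG=20, CropH=19, CropD=19.8
Highest average = 20 → CropG.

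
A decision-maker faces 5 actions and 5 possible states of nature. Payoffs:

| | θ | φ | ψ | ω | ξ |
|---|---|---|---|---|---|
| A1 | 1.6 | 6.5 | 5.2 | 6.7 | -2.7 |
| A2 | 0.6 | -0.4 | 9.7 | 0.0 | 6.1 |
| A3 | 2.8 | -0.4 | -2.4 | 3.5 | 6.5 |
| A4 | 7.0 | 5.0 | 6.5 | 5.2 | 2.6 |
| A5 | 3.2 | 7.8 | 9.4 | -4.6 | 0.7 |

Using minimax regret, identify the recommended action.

Column bests: θ=7.0, φ=7.8, ψ=9.7, ω=6.7, ξ=6.5.
A1 regrets: 5.4, 1.3, 4.5, 0.0, 9.2 → max 9.2
A2 regrets: 6.4, 8.2, 0.0, 6.7, 0.4 → max 8.2
A3 regrets: 4.2, 8.2, 12.1, 3.2, 0.0 → max 12.1
A4 regrets: 0.0, 2.8, 3.2, 1.5, 3.9 → max 3.9
A5 regrets: 3.8, 0.0, 0.3, 11.3, 5.8 → max 11.3
Smallest max regret = 3.9 → A4.

A4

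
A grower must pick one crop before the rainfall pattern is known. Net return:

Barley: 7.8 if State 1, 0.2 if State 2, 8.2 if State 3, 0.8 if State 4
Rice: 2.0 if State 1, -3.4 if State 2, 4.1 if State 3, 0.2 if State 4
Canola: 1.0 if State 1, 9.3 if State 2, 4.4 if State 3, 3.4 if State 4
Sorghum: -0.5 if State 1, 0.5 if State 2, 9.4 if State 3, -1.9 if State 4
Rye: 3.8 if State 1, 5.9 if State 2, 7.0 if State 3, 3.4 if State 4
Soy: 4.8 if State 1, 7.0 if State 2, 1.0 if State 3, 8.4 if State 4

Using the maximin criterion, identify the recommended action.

Row minima: Barley=0.2, Rice=-3.4, Canola=1.0, Sorghum=-1.9, Rye=3.4, Soy=1.0
Best worst-case = 3.4 → Rye.

Rye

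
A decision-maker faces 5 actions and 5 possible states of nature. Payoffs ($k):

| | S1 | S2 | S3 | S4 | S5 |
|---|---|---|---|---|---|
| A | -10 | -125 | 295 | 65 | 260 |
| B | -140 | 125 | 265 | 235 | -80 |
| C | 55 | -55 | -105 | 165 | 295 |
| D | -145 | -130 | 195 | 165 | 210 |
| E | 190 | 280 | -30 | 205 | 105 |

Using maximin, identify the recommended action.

E

Row minima: A=-125, B=-140, C=-105, D=-145, E=-30
Best worst-case = -30 → E.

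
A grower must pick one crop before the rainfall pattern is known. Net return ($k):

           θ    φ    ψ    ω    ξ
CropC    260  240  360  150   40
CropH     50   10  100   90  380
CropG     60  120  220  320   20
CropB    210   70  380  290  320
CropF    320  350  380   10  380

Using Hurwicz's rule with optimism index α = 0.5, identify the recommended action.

CropB

CropC: 0.5·360 + 0.5·40 = 200
CropH: 0.5·380 + 0.5·10 = 195
CropG: 0.5·320 + 0.5·20 = 170
CropB: 0.5·380 + 0.5·70 = 225
CropF: 0.5·380 + 0.5·10 = 195
Highest Hurwicz score = 225 → CropB.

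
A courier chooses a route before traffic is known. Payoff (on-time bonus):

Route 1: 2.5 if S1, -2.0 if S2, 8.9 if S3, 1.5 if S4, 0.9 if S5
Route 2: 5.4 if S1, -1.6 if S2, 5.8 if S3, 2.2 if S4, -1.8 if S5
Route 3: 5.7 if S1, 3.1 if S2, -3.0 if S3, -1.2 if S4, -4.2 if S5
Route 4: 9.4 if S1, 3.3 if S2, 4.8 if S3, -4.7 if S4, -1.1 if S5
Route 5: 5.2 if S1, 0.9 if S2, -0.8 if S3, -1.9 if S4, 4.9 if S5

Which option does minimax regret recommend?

Column bests: S1=9.4, S2=3.3, S3=8.9, S4=2.2, S5=4.9.
Route 1 regrets: 6.9, 5.3, 0.0, 0.7, 4.0 → max 6.9
Route 2 regrets: 4.0, 4.9, 3.1, 0.0, 6.7 → max 6.7
Route 3 regrets: 3.7, 0.2, 11.9, 3.4, 9.1 → max 11.9
Route 4 regrets: 0.0, 0.0, 4.1, 6.9, 6.0 → max 6.9
Route 5 regrets: 4.2, 2.4, 9.7, 4.1, 0.0 → max 9.7
Smallest max regret = 6.7 → Route 2.

Route 2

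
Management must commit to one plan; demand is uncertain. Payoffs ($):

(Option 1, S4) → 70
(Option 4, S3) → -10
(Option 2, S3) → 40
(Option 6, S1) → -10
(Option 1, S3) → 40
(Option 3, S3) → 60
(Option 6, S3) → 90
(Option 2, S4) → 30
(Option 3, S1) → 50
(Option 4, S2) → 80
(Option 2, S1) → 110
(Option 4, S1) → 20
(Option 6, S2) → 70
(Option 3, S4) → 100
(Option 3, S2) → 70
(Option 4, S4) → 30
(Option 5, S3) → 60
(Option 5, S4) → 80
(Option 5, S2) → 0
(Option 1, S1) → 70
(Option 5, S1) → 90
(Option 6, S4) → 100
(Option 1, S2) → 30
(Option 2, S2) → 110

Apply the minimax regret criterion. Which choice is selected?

Column bests: S1=110, S2=110, S3=90, S4=100.
Option 1 regrets: 40, 80, 50, 30 → max 80
Option 2 regrets: 0, 0, 50, 70 → max 70
Option 3 regrets: 60, 40, 30, 0 → max 60
Option 4 regrets: 90, 30, 100, 70 → max 100
Option 5 regrets: 20, 110, 30, 20 → max 110
Option 6 regrets: 120, 40, 0, 0 → max 120
Smallest max regret = 60 → Option 3.

Option 3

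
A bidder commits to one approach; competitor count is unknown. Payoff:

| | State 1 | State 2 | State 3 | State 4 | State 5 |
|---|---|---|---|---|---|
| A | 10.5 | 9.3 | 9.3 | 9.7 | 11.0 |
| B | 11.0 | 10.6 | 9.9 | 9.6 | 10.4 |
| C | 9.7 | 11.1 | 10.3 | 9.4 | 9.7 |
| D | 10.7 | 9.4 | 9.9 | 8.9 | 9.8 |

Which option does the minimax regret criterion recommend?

B

Column bests: State 1=11.0, State 2=11.1, State 3=10.3, State 4=9.7, State 5=11.0.
A regrets: 0.5, 1.8, 1.0, 0.0, 0.0 → max 1.8
B regrets: 0.0, 0.5, 0.4, 0.1, 0.6 → max 0.6
C regrets: 1.3, 0.0, 0.0, 0.3, 1.3 → max 1.3
D regrets: 0.3, 1.7, 0.4, 0.8, 1.2 → max 1.7
Smallest max regret = 0.6 → B.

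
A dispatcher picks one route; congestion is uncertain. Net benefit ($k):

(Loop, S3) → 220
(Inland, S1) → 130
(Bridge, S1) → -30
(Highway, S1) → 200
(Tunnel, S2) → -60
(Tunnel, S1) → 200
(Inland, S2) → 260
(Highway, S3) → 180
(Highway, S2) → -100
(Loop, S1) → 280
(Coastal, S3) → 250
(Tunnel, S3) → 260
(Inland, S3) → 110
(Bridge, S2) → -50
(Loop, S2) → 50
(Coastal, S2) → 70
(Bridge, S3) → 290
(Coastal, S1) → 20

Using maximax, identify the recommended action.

Bridge

Row maxima: Inland=260, Highway=200, Loop=280, Tunnel=260, Coastal=250, Bridge=290
Best best-case = 290 → Bridge.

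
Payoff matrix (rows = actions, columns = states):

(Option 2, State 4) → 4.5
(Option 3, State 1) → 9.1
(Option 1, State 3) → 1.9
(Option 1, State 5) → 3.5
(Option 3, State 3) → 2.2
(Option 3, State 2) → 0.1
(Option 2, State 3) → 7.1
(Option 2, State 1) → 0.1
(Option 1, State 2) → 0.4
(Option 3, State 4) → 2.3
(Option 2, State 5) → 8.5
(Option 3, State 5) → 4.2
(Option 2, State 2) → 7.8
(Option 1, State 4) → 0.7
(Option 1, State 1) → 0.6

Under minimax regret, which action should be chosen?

Column bests: State 1=9.1, State 2=7.8, State 3=7.1, State 4=4.5, State 5=8.5.
Option 1 regrets: 8.5, 7.4, 5.2, 3.8, 5.0 → max 8.5
Option 2 regrets: 9.0, 0.0, 0.0, 0.0, 0.0 → max 9.0
Option 3 regrets: 0.0, 7.7, 4.9, 2.2, 4.3 → max 7.7
Smallest max regret = 7.7 → Option 3.

Option 3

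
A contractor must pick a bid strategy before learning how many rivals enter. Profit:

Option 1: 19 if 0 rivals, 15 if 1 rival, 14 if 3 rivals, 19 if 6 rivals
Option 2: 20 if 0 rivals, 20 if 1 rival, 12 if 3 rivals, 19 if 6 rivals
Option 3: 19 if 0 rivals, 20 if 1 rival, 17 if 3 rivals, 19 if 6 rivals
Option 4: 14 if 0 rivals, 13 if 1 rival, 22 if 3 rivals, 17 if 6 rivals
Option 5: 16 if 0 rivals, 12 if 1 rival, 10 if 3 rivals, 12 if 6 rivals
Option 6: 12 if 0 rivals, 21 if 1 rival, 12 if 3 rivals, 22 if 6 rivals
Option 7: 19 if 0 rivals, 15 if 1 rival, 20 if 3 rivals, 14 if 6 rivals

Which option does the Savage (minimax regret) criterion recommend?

Option 3

Column bests: 0 rivals=20, 1 rival=21, 3 rivals=22, 6 rivals=22.
Option 1 regrets: 1, 6, 8, 3 → max 8
Option 2 regrets: 0, 1, 10, 3 → max 10
Option 3 regrets: 1, 1, 5, 3 → max 5
Option 4 regrets: 6, 8, 0, 5 → max 8
Option 5 regrets: 4, 9, 12, 10 → max 12
Option 6 regrets: 8, 0, 10, 0 → max 10
Option 7 regrets: 1, 6, 2, 8 → max 8
Smallest max regret = 5 → Option 3.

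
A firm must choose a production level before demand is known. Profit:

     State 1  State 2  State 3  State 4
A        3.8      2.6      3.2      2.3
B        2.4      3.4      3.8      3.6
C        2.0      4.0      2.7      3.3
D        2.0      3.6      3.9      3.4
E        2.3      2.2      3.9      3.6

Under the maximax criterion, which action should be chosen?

C

Row maxima: A=3.8, B=3.8, C=4.0, D=3.9, E=3.9
Best best-case = 4.0 → C.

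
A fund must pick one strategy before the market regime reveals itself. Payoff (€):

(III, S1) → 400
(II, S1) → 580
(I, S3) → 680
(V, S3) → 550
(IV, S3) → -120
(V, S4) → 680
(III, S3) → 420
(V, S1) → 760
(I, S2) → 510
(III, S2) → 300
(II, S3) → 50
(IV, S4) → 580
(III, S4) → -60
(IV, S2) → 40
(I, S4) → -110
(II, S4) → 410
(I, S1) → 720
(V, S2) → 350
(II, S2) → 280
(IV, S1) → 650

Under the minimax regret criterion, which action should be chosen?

V

Column bests: S1=760, S2=510, S3=680, S4=680.
I regrets: 40, 0, 0, 790 → max 790
II regrets: 180, 230, 630, 270 → max 630
III regrets: 360, 210, 260, 740 → max 740
IV regrets: 110, 470, 800, 100 → max 800
V regrets: 0, 160, 130, 0 → max 160
Smallest max regret = 160 → V.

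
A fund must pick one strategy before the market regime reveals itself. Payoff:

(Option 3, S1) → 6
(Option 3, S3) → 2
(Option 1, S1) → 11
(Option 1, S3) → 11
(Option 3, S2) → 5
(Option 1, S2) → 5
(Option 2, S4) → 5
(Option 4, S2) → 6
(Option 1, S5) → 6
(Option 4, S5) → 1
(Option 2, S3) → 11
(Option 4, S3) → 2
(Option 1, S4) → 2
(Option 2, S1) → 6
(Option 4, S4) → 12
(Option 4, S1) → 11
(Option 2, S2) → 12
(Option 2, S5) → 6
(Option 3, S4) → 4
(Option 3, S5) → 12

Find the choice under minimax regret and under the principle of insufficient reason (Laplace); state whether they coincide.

Column bests: S1=11, S2=12, S3=11, S4=12, S5=12.
Option 1 regrets: 0, 7, 0, 10, 6 → max 10
Option 2 regrets: 5, 0, 0, 7, 6 → max 7
Option 3 regrets: 5, 7, 9, 8, 0 → max 9
Option 4 regrets: 0, 6, 9, 0, 11 → max 11
Smallest max regret = 7 → Option 2.
Row averages: Option 1=7, Option 2=8, Option 3=5.8, Option 4=6.4
Highest average = 8 → Option 2.

minimax regret → Option 2; laplace → Option 2 (agree)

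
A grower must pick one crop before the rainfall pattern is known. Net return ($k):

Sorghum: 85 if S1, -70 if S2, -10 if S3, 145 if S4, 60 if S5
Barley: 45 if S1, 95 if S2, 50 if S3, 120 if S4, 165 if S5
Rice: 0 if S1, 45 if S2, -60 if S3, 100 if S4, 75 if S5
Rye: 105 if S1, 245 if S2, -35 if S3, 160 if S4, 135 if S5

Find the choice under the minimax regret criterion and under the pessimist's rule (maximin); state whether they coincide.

Column bests: S1=105, S2=245, S3=50, S4=160, S5=165.
Sorghum regrets: 20, 315, 60, 15, 105 → max 315
Barley regrets: 60, 150, 0, 40, 0 → max 150
Rice regrets: 105, 200, 110, 60, 90 → max 200
Rye regrets: 0, 0, 85, 0, 30 → max 85
Smallest max regret = 85 → Rye.
Row minima: Sorghum=-70, Barley=45, Rice=-60, Rye=-35
Best worst-case = 45 → Barley.

minimax regret → Rye; maximin → Barley (disagree)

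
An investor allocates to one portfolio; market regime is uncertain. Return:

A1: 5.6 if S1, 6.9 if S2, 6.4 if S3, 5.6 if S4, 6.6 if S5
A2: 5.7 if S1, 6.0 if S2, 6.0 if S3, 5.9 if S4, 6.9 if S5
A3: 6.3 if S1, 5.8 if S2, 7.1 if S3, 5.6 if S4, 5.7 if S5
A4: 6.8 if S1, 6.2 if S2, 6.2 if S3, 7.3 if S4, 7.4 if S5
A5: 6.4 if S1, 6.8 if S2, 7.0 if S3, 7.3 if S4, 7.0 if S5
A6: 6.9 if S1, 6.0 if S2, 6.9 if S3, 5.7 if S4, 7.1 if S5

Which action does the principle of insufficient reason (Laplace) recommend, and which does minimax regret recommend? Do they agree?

Row averages: A1=6.22, A2=6.1, A3=6.1, A4=6.78, A5=6.9, A6=6.52
Highest average = 6.9 → A5.
Column bests: S1=6.9, S2=6.9, S3=7.1, S4=7.3, S5=7.4.
A1 regrets: 1.3, 0.0, 0.7, 1.7, 0.8 → max 1.7
A2 regrets: 1.2, 0.9, 1.1, 1.4, 0.5 → max 1.4
A3 regrets: 0.6, 1.1, 0.0, 1.7, 1.7 → max 1.7
A4 regrets: 0.1, 0.7, 0.9, 0.0, 0.0 → max 0.9
A5 regrets: 0.5, 0.1, 0.1, 0.0, 0.4 → max 0.5
A6 regrets: 0.0, 0.9, 0.2, 1.6, 0.3 → max 1.6
Smallest max regret = 0.5 → A5.

laplace → A5; minimax regret → A5 (agree)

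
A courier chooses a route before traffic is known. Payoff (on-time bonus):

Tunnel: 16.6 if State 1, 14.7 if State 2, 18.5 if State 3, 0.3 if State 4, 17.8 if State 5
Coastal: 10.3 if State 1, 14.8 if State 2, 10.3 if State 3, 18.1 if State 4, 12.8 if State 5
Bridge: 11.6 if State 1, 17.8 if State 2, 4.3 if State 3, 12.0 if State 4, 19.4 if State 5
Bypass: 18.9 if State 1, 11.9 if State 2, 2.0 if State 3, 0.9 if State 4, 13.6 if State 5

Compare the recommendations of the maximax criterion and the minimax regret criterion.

Row maxima: Tunnel=18.5, Coastal=18.1, Bridge=19.4, Bypass=18.9
Best best-case = 19.4 → Bridge.
Column bests: State 1=18.9, State 2=17.8, State 3=18.5, State 4=18.1, State 5=19.4.
Tunnel regrets: 2.3, 3.1, 0.0, 17.8, 1.6 → max 17.8
Coastal regrets: 8.6, 3.0, 8.2, 0.0, 6.6 → max 8.6
Bridge regrets: 7.3, 0.0, 14.2, 6.1, 0.0 → max 14.2
Bypass regrets: 0.0, 5.9, 16.5, 17.2, 5.8 → max 17.2
Smallest max regret = 8.6 → Coastal.

maximax → Bridge; minimax regret → Coastal (disagree)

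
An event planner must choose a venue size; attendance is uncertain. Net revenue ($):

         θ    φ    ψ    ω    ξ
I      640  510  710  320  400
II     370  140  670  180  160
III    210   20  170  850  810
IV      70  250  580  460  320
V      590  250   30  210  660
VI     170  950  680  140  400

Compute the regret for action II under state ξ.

Best payoff under ξ is 810.
Regret = 810 − 160 = 650.

650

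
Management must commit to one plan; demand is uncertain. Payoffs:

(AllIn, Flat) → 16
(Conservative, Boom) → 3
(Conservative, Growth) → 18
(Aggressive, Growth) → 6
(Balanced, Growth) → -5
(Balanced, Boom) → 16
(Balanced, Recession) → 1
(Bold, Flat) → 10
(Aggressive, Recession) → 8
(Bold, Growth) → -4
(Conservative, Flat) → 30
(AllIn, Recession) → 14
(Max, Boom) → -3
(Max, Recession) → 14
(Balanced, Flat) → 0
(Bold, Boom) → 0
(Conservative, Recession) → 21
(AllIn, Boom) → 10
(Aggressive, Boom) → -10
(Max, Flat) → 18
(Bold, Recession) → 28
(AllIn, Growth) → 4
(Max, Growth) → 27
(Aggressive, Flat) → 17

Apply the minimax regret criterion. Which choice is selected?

Conservative

Column bests: Recession=28, Flat=30, Growth=27, Boom=16.
Conservative regrets: 7, 0, 9, 13 → max 13
Balanced regrets: 27, 30, 32, 0 → max 32
Aggressive regrets: 20, 13, 21, 26 → max 26
Bold regrets: 0, 20, 31, 16 → max 31
AllIn regrets: 14, 14, 23, 6 → max 23
Max regrets: 14, 12, 0, 19 → max 19
Smallest max regret = 13 → Conservative.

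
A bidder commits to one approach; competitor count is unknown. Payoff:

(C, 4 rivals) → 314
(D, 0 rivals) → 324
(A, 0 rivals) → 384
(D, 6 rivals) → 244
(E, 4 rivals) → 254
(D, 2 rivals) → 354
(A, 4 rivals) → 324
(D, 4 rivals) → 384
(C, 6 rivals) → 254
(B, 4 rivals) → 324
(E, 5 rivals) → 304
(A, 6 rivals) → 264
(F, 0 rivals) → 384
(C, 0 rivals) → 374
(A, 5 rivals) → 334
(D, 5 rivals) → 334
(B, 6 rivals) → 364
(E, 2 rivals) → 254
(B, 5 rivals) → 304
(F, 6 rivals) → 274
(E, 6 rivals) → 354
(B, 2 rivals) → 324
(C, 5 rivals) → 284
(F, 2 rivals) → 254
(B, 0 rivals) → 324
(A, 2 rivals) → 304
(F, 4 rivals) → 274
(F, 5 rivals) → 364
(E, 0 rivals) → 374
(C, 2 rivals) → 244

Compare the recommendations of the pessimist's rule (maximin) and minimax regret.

maximin → B; minimax regret → B (agree)

Row minima: A=264, B=304, C=244, D=244, E=254, F=254
Best worst-case = 304 → B.
Column bests: 0 rivals=384, 2 rivals=354, 4 rivals=384, 5 rivals=364, 6 rivals=364.
A regrets: 0, 50, 60, 30, 100 → max 100
B regrets: 60, 30, 60, 60, 0 → max 60
C regrets: 10, 110, 70, 80, 110 → max 110
D regrets: 60, 0, 0, 30, 120 → max 120
E regrets: 10, 100, 130, 60, 10 → max 130
F regrets: 0, 100, 110, 0, 90 → max 110
Smallest max regret = 60 → B.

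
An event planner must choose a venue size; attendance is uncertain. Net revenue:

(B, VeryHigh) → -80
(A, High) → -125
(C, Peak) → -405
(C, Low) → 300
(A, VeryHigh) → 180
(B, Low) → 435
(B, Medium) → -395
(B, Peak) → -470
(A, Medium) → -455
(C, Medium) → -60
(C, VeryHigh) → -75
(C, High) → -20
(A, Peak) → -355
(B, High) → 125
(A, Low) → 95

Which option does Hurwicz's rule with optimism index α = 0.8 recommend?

B

A: 0.8·180 + 0.2·(-455) = 53
B: 0.8·435 + 0.2·(-470) = 254
C: 0.8·300 + 0.2·(-405) = 159
Highest Hurwicz score = 254 → B.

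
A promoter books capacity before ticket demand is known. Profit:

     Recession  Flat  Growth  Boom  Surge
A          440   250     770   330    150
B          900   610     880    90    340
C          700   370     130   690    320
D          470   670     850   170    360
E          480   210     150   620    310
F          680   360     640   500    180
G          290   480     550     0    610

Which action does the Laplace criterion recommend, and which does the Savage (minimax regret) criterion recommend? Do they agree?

Row averages: A=388, B=564, C=442, D=504, E=354, F=472, G=386
Highest average = 564 → B.
Column bests: Recession=900, Flat=670, Growth=880, Boom=690, Surge=610.
A regrets: 460, 420, 110, 360, 460 → max 460
B regrets: 0, 60, 0, 600, 270 → max 600
C regrets: 200, 300, 750, 0, 290 → max 750
D regrets: 430, 0, 30, 520, 250 → max 520
E regrets: 420, 460, 730, 70, 300 → max 730
F regrets: 220, 310, 240, 190, 430 → max 430
G regrets: 610, 190, 330, 690, 0 → max 690
Smallest max regret = 430 → F.

laplace → B; minimax regret → F (disagree)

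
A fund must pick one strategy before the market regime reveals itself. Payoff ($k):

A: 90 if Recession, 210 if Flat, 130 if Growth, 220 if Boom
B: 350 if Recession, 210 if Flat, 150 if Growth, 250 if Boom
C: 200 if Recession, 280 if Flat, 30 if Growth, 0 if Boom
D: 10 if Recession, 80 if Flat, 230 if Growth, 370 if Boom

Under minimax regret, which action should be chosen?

Column bests: Recession=350, Flat=280, Growth=230, Boom=370.
A regrets: 260, 70, 100, 150 → max 260
B regrets: 0, 70, 80, 120 → max 120
C regrets: 150, 0, 200, 370 → max 370
D regrets: 340, 200, 0, 0 → max 340
Smallest max regret = 120 → B.

B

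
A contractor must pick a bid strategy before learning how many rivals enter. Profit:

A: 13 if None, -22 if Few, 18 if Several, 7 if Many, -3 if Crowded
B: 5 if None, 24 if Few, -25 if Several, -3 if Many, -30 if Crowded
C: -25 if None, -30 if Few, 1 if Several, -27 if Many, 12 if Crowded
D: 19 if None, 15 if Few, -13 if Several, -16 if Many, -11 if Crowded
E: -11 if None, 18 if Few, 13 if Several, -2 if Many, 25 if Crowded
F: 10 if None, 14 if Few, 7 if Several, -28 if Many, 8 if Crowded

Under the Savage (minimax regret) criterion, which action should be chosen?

Column bests: None=19, Few=24, Several=18, Many=7, Crowded=25.
A regrets: 6, 46, 0, 0, 28 → max 46
B regrets: 14, 0, 43, 10, 55 → max 55
C regrets: 44, 54, 17, 34, 13 → max 54
D regrets: 0, 9, 31, 23, 36 → max 36
E regrets: 30, 6, 5, 9, 0 → max 30
F regrets: 9, 10, 11, 35, 17 → max 35
Smallest max regret = 30 → E.

E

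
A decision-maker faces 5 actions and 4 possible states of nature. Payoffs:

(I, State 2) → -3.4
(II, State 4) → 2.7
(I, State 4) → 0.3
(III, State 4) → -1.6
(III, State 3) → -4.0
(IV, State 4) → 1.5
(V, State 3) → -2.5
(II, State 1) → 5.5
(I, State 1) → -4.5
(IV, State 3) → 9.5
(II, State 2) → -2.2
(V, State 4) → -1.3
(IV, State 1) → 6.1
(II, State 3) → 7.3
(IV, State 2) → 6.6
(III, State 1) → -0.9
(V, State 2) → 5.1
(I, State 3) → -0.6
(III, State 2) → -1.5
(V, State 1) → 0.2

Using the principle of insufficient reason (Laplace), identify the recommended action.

IV

Row averages: I=-2.05, II=3.325, III=-2, IV=5.925, V=0.375
Highest average = 5.925 → IV.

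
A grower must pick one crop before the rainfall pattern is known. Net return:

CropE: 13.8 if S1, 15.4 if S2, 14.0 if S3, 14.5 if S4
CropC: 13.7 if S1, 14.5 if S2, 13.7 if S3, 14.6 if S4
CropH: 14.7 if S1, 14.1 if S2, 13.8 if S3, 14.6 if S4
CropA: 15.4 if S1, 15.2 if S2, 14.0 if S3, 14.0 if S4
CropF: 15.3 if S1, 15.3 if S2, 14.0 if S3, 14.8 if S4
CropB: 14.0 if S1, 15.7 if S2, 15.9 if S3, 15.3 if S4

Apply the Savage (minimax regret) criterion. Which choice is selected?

CropB

Column bests: S1=15.4, S2=15.7, S3=15.9, S4=15.3.
CropE regrets: 1.6, 0.3, 1.9, 0.8 → max 1.9
CropC regrets: 1.7, 1.2, 2.2, 0.7 → max 2.2
CropH regrets: 0.7, 1.6, 2.1, 0.7 → max 2.1
CropA regrets: 0.0, 0.5, 1.9, 1.3 → max 1.9
CropF regrets: 0.1, 0.4, 1.9, 0.5 → max 1.9
CropB regrets: 1.4, 0.0, 0.0, 0.0 → max 1.4
Smallest max regret = 1.4 → CropB.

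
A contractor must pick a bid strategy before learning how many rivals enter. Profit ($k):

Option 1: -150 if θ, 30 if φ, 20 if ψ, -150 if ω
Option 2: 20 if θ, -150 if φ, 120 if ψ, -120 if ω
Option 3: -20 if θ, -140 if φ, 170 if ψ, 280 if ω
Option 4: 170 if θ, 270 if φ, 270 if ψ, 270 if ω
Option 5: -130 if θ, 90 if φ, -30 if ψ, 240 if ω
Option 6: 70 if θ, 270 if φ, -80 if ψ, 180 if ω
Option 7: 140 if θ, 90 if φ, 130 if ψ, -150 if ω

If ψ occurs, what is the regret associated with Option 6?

Best payoff under ψ is 270.
Regret = 270 − (-80) = 350.

350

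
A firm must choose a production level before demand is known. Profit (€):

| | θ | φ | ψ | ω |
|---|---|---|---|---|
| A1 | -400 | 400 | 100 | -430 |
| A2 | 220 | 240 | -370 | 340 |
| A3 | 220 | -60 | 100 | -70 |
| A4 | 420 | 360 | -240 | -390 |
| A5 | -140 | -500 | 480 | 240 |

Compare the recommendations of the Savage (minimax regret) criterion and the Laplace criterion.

minimax regret → A3; laplace → A2 (disagree)

Column bests: θ=420, φ=400, ψ=480, ω=340.
A1 regrets: 820, 0, 380, 770 → max 820
A2 regrets: 200, 160, 850, 0 → max 850
A3 regrets: 200, 460, 380, 410 → max 460
A4 regrets: 0, 40, 720, 730 → max 730
A5 regrets: 560, 900, 0, 100 → max 900
Smallest max regret = 460 → A3.
Row averages: A1=-82.5, A2=107.5, A3=47.5, A4=37.5, A5=20
Highest average = 107.5 → A2.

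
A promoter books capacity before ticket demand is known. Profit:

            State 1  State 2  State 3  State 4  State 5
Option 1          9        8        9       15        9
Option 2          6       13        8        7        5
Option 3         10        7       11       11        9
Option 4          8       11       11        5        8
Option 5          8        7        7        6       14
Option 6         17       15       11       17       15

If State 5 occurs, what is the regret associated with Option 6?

Best payoff under State 5 is 15.
Regret = 15 − 15 = 0.

0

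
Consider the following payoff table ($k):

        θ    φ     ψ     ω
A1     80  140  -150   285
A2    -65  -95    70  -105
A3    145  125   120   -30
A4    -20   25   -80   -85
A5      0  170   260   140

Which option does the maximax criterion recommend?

A1

Row maxima: A1=285, A2=70, A3=145, A4=25, A5=260
Best best-case = 285 → A1.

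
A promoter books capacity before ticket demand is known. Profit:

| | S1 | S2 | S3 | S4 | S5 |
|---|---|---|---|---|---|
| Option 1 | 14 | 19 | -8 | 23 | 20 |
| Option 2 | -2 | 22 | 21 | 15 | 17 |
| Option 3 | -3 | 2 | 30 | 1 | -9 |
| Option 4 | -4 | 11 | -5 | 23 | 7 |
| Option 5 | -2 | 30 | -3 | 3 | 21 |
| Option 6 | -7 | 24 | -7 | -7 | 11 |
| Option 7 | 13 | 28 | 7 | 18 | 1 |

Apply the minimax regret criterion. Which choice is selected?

Option 2

Column bests: S1=14, S2=30, S3=30, S4=23, S5=21.
Option 1 regrets: 0, 11, 38, 0, 1 → max 38
Option 2 regrets: 16, 8, 9, 8, 4 → max 16
Option 3 regrets: 17, 28, 0, 22, 30 → max 30
Option 4 regrets: 18, 19, 35, 0, 14 → max 35
Option 5 regrets: 16, 0, 33, 20, 0 → max 33
Option 6 regrets: 21, 6, 37, 30, 10 → max 37
Option 7 regrets: 1, 2, 23, 5, 20 → max 23
Smallest max regret = 16 → Option 2.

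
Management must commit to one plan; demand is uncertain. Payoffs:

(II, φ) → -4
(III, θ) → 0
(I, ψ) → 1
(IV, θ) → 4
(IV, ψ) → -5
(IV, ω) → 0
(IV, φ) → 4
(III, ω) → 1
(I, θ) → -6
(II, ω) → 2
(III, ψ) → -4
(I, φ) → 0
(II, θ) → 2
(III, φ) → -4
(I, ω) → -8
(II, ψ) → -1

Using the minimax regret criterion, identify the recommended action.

Column bests: θ=4, φ=4, ψ=1, ω=2.
I regrets: 10, 4, 0, 10 → max 10
II regrets: 2, 8, 2, 0 → max 8
III regrets: 4, 8, 5, 1 → max 8
IV regrets: 0, 0, 6, 2 → max 6
Smallest max regret = 6 → IV.

IV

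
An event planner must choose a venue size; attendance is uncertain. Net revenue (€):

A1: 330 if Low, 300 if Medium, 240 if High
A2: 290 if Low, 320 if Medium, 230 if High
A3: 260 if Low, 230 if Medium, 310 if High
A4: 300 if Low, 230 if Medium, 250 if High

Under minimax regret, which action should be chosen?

A1

Column bests: Low=330, Medium=320, High=310.
A1 regrets: 0, 20, 70 → max 70
A2 regrets: 40, 0, 80 → max 80
A3 regrets: 70, 90, 0 → max 90
A4 regrets: 30, 90, 60 → max 90
Smallest max regret = 70 → A1.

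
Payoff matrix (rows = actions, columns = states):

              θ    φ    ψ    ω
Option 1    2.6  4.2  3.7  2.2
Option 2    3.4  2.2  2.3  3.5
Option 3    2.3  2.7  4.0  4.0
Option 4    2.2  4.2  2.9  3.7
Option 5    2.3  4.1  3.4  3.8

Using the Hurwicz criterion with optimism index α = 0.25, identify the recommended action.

Option 5

Option 1: 0.25·4.2 + 0.75·2.2 = 2.7
Option 2: 0.25·3.5 + 0.75·2.2 = 2.525
Option 3: 0.25·4.0 + 0.75·2.3 = 2.725
Option 4: 0.25·4.2 + 0.75·2.2 = 2.7
Option 5: 0.25·4.1 + 0.75·2.3 = 2.75
Highest Hurwicz score = 2.75 → Option 5.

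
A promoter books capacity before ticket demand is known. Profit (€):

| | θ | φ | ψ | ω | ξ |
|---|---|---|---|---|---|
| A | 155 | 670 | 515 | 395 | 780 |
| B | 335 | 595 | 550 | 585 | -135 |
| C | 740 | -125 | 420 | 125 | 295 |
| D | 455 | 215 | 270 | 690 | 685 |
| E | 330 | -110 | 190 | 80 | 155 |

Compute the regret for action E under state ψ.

360

Best payoff under ψ is 550.
Regret = 550 − 190 = 360.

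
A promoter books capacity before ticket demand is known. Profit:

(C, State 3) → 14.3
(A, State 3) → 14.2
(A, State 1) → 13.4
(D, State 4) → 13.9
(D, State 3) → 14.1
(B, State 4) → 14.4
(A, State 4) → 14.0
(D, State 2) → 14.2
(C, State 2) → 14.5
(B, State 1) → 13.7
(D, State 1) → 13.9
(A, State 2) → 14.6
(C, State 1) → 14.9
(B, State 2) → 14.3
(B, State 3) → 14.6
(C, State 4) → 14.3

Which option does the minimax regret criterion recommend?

C

Column bests: State 1=14.9, State 2=14.6, State 3=14.6, State 4=14.4.
A regrets: 1.5, 0.0, 0.4, 0.4 → max 1.5
B regrets: 1.2, 0.3, 0.0, 0.0 → max 1.2
C regrets: 0.0, 0.1, 0.3, 0.1 → max 0.3
D regrets: 1.0, 0.4, 0.5, 0.5 → max 1.0
Smallest max regret = 0.3 → C.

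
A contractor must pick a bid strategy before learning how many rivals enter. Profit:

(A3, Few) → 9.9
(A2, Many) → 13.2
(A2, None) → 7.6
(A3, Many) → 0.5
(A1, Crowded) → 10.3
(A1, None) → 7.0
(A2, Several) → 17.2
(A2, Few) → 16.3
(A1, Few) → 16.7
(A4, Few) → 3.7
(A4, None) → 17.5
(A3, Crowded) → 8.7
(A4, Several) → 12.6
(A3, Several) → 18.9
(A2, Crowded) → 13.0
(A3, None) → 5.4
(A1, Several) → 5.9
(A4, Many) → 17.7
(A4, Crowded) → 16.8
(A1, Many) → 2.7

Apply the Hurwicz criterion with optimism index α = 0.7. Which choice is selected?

A1: 0.7·16.7 + 0.3·2.7 = 12.5
A2: 0.7·17.2 + 0.3·7.6 = 14.32
A3: 0.7·18.9 + 0.3·0.5 = 13.38
A4: 0.7·17.7 + 0.3·3.7 = 13.5
Highest Hurwicz score = 14.32 → A2.

A2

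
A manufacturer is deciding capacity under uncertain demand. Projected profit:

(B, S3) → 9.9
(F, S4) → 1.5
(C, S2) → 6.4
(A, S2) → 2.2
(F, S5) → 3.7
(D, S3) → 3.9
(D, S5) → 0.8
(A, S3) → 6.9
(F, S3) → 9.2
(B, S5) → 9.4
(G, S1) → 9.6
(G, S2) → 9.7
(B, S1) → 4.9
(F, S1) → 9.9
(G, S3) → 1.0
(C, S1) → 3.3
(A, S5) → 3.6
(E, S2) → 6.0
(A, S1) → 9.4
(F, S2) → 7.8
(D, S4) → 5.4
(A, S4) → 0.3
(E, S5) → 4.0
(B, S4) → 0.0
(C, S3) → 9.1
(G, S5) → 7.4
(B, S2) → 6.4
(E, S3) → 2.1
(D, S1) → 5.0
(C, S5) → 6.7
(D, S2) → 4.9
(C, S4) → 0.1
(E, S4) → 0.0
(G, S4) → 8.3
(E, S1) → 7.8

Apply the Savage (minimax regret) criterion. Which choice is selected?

Column bests: S1=9.9, S2=9.7, S3=9.9, S4=8.3, S5=9.4.
A regrets: 0.5, 7.5, 3.0, 8.0, 5.8 → max 8.0
B regrets: 5.0, 3.3, 0.0, 8.3, 0.0 → max 8.3
C regrets: 6.6, 3.3, 0.8, 8.2, 2.7 → max 8.2
D regrets: 4.9, 4.8, 6.0, 2.9, 8.6 → max 8.6
E regrets: 2.1, 3.7, 7.8, 8.3, 5.4 → max 8.3
F regrets: 0.0, 1.9, 0.7, 6.8, 5.7 → max 6.8
G regrets: 0.3, 0.0, 8.9, 0.0, 2.0 → max 8.9
Smallest max regret = 6.8 → F.

F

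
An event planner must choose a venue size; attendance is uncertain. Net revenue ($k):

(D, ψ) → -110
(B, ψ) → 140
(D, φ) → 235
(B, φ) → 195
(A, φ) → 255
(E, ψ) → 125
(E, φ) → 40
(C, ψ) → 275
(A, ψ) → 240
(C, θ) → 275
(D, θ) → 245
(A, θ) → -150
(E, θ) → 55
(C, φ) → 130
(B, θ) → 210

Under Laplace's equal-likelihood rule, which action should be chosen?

C

Row averages: A=115, B=545/3, C=680/3, D=370/3, E=220/3
Highest average = 680/3 → C.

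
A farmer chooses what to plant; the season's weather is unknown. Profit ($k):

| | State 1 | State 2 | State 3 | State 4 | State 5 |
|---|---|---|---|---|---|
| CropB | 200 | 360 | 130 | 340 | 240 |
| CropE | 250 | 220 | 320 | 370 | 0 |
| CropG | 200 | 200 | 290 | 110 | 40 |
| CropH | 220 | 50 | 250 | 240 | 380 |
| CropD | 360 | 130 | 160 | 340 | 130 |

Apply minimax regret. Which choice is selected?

Column bests: State 1=360, State 2=360, State 3=320, State 4=370, State 5=380.
CropB regrets: 160, 0, 190, 30, 140 → max 190
CropE regrets: 110, 140, 0, 0, 380 → max 380
CropG regrets: 160, 160, 30, 260, 340 → max 340
CropH regrets: 140, 310, 70, 130, 0 → max 310
CropD regrets: 0, 230, 160, 30, 250 → max 250
Smallest max regret = 190 → CropB.

CropB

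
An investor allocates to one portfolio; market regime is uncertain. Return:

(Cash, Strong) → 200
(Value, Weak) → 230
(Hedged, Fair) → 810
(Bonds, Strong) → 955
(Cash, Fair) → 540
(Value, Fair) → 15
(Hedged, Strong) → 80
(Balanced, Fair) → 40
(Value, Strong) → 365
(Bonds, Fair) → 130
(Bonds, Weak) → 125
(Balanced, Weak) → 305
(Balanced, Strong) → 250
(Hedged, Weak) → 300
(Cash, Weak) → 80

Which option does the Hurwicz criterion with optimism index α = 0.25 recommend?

Hedged: 0.25·810 + 0.75·80 = 262.5
Balanced: 0.25·305 + 0.75·40 = 106.25
Bonds: 0.25·955 + 0.75·125 = 332.5
Value: 0.25·365 + 0.75·15 = 102.5
Cash: 0.25·540 + 0.75·80 = 195
Highest Hurwicz score = 332.5 → Bonds.

Bonds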